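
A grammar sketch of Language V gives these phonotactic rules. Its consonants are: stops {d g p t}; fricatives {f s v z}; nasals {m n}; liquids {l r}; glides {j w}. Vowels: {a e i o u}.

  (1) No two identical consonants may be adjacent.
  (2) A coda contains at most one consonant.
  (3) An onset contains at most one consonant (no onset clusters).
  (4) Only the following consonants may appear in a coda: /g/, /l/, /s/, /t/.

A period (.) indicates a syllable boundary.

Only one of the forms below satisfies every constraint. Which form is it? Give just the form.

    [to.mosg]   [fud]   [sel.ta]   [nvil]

[to.mosg] — violates constraint 2: syllable 2 coda /sg/ has 2 consonants (> 1) → phonotactically illegal
[fud] — violates constraint 4: syllable 1 coda contains /d/, which is not a licensed coda consonant → phonotactically illegal
[sel.ta] — σ1 onset /s/, coda /l/ ok; σ2 onset /t/, coda /∅/ ok → phonotactically legal
[nvil] — violates constraint 3: syllable 1 onset /nv/ has 2 consonants (> 1) → phonotactically illegal

[sel.ta]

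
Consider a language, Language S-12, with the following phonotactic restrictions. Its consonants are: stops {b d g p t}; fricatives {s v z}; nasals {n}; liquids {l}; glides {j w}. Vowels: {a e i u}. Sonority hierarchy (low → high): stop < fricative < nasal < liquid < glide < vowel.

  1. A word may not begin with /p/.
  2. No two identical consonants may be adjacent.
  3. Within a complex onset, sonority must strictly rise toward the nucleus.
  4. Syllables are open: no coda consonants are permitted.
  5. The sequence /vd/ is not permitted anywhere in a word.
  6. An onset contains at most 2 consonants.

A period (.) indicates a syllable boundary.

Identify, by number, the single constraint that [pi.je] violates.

[pi.je]: word begins with /p/.
This is a violation of constraint 1: "A word may not begin with /p/."
The remaining constraints (2, 3, 4, 5, 6) are satisfied.

1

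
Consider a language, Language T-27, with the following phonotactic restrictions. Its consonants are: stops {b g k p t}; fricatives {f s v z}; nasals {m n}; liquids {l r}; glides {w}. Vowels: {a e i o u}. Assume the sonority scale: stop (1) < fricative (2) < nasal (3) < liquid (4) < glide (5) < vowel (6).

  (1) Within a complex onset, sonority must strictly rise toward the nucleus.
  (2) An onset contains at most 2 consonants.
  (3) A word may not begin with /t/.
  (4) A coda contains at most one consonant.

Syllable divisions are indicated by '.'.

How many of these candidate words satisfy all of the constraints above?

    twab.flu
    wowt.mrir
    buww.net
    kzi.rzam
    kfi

1

twab.flu — violates constraint 3: word begins with /t/ → not permitted
wowt.mrir — violates constraint 4: syllable 1 coda /wt/ has 2 consonants (> 1) → not permitted
buww.net — violates constraint 4: syllable 1 coda /ww/ has 2 consonants (> 1) → not permitted
kzi.rzam — violates constraint 1: syllable 2 onset /rz/: /r/ (liquid, 4) → /z/ (fricative, 2) does not rise → not permitted
kfi — σ1 onset /kf/ (1→2 rises), coda /∅/ ok → permitted
Permitted: kfi → 1.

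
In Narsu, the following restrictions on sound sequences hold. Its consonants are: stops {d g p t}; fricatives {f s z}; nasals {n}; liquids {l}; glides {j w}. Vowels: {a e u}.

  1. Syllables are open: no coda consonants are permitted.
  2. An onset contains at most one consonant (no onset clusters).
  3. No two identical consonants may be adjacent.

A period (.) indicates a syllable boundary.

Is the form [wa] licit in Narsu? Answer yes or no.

yes

[wa] — σ1 onset /w/, coda /∅/ ok → licit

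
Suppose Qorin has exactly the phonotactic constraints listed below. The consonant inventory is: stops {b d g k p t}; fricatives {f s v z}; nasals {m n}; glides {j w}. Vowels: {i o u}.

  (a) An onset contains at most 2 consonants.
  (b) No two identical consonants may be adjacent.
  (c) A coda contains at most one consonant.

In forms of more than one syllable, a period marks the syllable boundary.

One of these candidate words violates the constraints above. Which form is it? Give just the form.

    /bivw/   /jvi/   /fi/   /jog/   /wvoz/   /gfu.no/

/bivw/

/bivw/ — violates constraint (c): syllable 1 coda /vw/ has 2 consonants (> 1) → illicit
/jvi/ — σ1 onset /jv/ (2C), coda /∅/ ok → licit
/fi/ — σ1 onset /f/, coda /∅/ ok → licit
/jog/ — σ1 onset /j/, coda /g/ ok → licit
/wvoz/ — σ1 onset /wv/ (2C), coda /z/ ok → licit
/gfu.no/ — σ1 onset /gf/ (2C), coda /∅/ ok; σ2 onset /n/, coda /∅/ ok → licit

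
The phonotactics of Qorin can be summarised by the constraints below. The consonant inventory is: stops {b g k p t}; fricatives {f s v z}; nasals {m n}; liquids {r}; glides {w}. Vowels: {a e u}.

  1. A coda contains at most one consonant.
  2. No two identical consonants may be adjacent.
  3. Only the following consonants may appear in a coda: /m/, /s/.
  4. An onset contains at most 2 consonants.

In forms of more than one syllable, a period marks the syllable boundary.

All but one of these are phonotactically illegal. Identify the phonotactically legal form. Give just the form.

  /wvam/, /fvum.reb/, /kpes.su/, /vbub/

/wvam/

/wvam/ — σ1 onset /wv/ (2C), coda /m/ ok → phonotactically legal
/fvum.reb/ — violates constraint 3: syllable 2 coda contains /b/, which is not a licensed coda consonant → phonotactically illegal
/kpes.su/ — violates constraint 2: adjacent identical consonants /ss/ → phonotactically illegal
/vbub/ — violates constraint 3: syllable 1 coda contains /b/, which is not a licensed coda consonant → phonotactically illegal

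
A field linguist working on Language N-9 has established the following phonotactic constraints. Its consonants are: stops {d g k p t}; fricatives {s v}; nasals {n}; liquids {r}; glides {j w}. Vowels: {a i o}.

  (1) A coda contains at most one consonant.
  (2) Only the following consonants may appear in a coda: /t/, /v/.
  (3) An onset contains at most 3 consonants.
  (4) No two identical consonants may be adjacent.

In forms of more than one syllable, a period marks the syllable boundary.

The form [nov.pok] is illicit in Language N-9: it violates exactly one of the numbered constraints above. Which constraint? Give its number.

2

[nov.pok]: syllable 2 coda contains /k/, which is not a licensed coda consonant.
This is a violation of constraint 2: "Only the following consonants may appear in a coda: /t/, /v/."
The remaining constraints (1, 3, 4) are satisfied.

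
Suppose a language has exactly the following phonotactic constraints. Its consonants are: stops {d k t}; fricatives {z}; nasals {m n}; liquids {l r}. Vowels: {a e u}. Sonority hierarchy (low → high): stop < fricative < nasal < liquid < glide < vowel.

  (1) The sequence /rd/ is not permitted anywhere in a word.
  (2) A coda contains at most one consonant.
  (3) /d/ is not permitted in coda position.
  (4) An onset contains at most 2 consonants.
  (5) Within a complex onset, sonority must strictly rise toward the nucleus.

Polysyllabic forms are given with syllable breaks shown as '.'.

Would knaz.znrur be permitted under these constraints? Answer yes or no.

knaz.znrur — violates constraint 4: syllable 2 onset /znr/ has 3 consonants (> 2) → not permitted

no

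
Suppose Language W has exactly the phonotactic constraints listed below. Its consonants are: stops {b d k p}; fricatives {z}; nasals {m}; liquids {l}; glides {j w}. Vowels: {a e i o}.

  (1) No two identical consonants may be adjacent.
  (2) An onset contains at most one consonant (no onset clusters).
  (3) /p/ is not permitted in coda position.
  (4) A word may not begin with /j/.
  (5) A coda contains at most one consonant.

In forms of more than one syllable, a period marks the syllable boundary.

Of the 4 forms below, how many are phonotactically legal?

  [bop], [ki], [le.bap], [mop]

[bop] — violates constraint 3: syllable 1 coda contains /p/ → phonotactically illegal
[ki] — σ1 onset /k/, coda /∅/ ok → phonotactically legal
[le.bap] — violates constraint 3: syllable 2 coda contains /p/ → phonotactically illegal
[mop] — violates constraint 3: syllable 1 coda contains /p/ → phonotactically illegal
Phonotactically legal: [ki] → 1.

1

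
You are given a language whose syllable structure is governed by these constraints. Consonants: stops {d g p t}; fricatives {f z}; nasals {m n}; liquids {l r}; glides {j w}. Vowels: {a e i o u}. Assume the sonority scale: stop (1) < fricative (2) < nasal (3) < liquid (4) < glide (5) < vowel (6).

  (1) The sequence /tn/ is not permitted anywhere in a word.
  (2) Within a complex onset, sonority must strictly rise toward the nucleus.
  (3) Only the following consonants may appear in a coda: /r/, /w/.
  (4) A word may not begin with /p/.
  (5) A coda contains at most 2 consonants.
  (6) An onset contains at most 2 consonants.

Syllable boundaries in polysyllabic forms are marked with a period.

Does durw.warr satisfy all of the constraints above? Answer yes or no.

durw.warr — σ1 onset /d/, coda /rw/ (2C) ok; σ2 onset /w/, coda /rr/ (2C) ok → well-formed

yes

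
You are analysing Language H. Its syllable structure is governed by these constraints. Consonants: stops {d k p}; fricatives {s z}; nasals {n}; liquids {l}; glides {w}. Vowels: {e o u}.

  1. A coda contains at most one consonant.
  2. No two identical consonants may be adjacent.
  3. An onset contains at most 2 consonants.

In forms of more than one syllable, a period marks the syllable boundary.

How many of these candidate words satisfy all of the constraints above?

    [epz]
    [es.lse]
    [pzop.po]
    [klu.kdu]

[epz] — violates constraint 1: syllable 1 coda /pz/ has 2 consonants (> 1) → not permitted
[es.lse] — σ1 onset /∅/, coda /s/ ok; σ2 onset /ls/ (2C), coda /∅/ ok → permitted
[pzop.po] — violates constraint 2: adjacent identical consonants /pp/ → not permitted
[klu.kdu] — σ1 onset /kl/ (2C), coda /∅/ ok; σ2 onset /kd/ (2C), coda /∅/ ok → permitted
Permitted: [es.lse], [klu.kdu] → 2.

2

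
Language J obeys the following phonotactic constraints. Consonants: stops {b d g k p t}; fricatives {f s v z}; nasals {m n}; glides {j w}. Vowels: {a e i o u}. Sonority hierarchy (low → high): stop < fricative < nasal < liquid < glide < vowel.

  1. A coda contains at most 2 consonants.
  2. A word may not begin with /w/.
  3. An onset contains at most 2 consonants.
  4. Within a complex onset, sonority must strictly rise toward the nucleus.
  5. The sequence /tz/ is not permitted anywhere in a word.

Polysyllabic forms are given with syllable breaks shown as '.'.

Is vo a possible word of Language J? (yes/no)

yes

vo — σ1 onset /v/, coda /∅/ ok → phonotactically legal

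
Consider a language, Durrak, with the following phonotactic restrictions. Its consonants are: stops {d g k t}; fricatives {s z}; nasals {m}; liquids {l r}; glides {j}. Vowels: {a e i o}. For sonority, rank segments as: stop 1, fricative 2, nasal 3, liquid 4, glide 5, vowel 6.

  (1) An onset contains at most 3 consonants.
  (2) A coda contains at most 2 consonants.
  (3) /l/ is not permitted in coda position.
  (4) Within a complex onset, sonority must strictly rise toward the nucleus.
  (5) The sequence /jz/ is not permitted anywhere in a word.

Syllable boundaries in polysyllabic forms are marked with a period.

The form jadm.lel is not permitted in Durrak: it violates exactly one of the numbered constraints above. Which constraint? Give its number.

3

jadm.lel: syllable 2 coda contains /l/.
This is a violation of constraint 3: "/l/ is not permitted in coda position."
The remaining constraints (1, 2, 4, 5) are satisfied.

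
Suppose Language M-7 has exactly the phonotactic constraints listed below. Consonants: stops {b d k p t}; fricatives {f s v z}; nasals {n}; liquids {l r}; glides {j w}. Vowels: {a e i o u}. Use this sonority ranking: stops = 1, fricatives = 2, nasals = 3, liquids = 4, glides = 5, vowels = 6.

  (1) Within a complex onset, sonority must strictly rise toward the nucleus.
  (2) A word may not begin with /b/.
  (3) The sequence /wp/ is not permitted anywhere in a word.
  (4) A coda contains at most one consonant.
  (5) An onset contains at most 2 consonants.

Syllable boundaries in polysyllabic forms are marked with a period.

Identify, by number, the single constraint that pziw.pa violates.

pziw.pa: contains banned sequence /wp/.
This is a violation of constraint 3: "The sequence /wp/ is not permitted anywhere in a word."
The remaining constraints (1, 2, 4, 5) are satisfied.

3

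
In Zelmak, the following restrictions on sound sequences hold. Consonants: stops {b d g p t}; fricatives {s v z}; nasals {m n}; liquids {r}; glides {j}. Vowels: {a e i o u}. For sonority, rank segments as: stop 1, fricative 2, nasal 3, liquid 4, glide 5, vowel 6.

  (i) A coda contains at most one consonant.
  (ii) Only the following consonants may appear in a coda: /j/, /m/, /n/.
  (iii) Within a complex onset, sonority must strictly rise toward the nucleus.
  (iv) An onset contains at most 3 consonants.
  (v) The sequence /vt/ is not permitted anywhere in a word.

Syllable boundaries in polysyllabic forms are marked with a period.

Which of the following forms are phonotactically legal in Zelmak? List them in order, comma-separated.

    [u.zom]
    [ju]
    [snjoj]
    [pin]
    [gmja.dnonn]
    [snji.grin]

[u.zom] — σ1 onset /∅/, coda /∅/ ok; σ2 onset /z/, coda /m/ ok → phonotactically legal
[ju] — σ1 onset /j/, coda /∅/ ok → phonotactically legal
[snjoj] — σ1 onset /snj/ (2→3→5 rises), coda /j/ ok → phonotactically legal
[pin] — σ1 onset /p/, coda /n/ ok → phonotactically legal
[gmja.dnonn] — violates constraint (i): syllable 2 coda /nn/ has 2 consonants (> 1) → phonotactically illegal
[snji.grin] — σ1 onset /snj/ (2→3→5 rises), coda /∅/ ok; σ2 onset /gr/ (1→4 rises), coda /n/ ok → phonotactically legal

[u.zom], [ju], [snjoj], [pin], [snji.grin]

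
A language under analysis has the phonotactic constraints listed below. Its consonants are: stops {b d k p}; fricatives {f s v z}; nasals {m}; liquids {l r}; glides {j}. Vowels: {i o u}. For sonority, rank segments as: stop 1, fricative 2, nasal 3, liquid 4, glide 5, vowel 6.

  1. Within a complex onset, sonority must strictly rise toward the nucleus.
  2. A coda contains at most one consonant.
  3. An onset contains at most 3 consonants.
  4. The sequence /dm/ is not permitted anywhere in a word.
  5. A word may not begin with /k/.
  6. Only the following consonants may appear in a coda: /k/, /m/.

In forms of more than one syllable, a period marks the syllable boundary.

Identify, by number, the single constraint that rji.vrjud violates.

6

rji.vrjud: syllable 2 coda contains /d/, which is not a licensed coda consonant.
This is a violation of constraint 6: "Only the following consonants may appear in a coda: /k/, /m/."
The remaining constraints (1, 2, 3, 4, 5) are satisfied.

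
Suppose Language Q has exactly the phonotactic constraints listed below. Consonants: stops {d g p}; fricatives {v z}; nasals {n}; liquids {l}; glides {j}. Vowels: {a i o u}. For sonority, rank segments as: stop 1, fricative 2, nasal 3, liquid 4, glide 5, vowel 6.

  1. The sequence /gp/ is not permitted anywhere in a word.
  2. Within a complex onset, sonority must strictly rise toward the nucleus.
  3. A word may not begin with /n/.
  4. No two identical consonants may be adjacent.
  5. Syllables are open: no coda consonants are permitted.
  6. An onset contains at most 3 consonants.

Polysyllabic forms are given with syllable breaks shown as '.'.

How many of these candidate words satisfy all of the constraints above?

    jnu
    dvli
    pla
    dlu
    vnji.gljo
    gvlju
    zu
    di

jnu — violates constraint 2: syllable 1 onset /jn/: /j/ (glide, 5) → /n/ (nasal, 3) does not rise → not permitted
dvli — σ1 onset /dvl/ (1→2→4 rises), coda /∅/ ok → permitted
pla — σ1 onset /pl/ (1→4 rises), coda /∅/ ok → permitted
dlu — σ1 onset /dl/ (1→4 rises), coda /∅/ ok → permitted
vnji.gljo — σ1 onset /vnj/ (2→3→5 rises), coda /∅/ ok; σ2 onset /glj/ (1→4→5 rises), coda /∅/ ok → permitted
gvlju — violates constraint 6: syllable 1 onset /gvlj/ has 4 consonants (> 3) → not permitted
zu — σ1 onset /z/, coda /∅/ ok → permitted
di — σ1 onset /d/, coda /∅/ ok → permitted
Permitted: dvli, pla, dlu, vnji.gljo, zu, di → 6.

6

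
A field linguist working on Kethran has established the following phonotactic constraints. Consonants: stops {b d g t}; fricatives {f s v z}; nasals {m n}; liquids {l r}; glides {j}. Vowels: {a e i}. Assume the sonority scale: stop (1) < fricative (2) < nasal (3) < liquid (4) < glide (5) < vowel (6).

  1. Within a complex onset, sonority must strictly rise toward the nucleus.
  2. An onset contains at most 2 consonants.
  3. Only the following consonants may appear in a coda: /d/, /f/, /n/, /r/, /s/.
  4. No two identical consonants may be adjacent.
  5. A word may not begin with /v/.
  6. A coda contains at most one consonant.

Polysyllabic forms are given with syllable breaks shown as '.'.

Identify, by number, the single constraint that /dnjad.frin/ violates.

/dnjad.frin/: syllable 1 onset /dnj/ has 3 consonants (> 2).
This is a violation of constraint 2: "An onset contains at most 2 consonants."
The remaining constraints (1, 3, 4, 5, 6) are satisfied.

2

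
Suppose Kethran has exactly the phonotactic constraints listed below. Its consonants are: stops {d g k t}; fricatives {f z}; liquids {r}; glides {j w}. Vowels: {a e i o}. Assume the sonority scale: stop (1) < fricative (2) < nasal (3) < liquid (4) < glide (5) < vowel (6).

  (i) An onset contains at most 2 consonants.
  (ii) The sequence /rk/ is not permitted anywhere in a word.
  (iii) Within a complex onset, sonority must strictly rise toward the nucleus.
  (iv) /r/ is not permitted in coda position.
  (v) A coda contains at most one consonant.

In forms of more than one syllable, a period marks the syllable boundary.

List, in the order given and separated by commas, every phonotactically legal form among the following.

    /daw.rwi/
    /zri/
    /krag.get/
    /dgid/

/daw.rwi/, /zri/, /krag.get/

/daw.rwi/ — σ1 onset /d/, coda /w/ ok; σ2 onset /rw/ (4→5 rises), coda /∅/ ok → phonotactically legal
/zri/ — σ1 onset /zr/ (2→4 rises), coda /∅/ ok → phonotactically legal
/krag.get/ — σ1 onset /kr/ (1→4 rises), coda /g/ ok; σ2 onset /g/, coda /t/ ok → phonotactically legal
/dgid/ — violates constraint (iii): syllable 1 onset /dg/: /d/ (stop, 1) → /g/ (stop, 1) does not rise → phonotactically illegal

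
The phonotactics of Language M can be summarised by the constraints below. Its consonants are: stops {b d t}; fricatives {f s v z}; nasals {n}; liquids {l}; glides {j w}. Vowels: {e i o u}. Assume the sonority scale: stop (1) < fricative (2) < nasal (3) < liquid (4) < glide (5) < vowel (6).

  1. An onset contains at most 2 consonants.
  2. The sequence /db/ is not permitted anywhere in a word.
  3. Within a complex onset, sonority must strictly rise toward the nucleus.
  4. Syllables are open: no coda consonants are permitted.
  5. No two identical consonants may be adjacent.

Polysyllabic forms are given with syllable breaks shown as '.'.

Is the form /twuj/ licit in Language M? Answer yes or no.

no

/twuj/ — violates constraint 4: syllable 1 coda /j/ has 1 consonant (> 0) → illicit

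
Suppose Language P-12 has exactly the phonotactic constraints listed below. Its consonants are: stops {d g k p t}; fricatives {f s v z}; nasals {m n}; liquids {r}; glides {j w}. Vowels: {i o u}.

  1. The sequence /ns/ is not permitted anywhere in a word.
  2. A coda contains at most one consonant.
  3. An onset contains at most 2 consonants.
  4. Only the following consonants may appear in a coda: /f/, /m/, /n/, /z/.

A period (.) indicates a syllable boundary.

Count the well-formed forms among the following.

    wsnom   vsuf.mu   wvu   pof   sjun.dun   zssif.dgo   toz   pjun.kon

6

wsnom — violates constraint 3: syllable 1 onset /wsn/ has 3 consonants (> 2) → ill-formed
vsuf.mu — σ1 onset /vs/ (2C), coda /f/ ok; σ2 onset /m/, coda /∅/ ok → well-formed
wvu — σ1 onset /wv/ (2C), coda /∅/ ok → well-formed
pof — σ1 onset /p/, coda /f/ ok → well-formed
sjun.dun — σ1 onset /sj/ (2C), coda /n/ ok; σ2 onset /d/, coda /n/ ok → well-formed
zssif.dgo — violates constraint 3: syllable 1 onset /zss/ has 3 consonants (> 2) → ill-formed
toz — σ1 onset /t/, coda /z/ ok → well-formed
pjun.kon — σ1 onset /pj/ (2C), coda /n/ ok; σ2 onset /k/, coda /n/ ok → well-formed
Well-formed: vsuf.mu, wvu, pof, sjun.dun, toz, pjun.kon → 6.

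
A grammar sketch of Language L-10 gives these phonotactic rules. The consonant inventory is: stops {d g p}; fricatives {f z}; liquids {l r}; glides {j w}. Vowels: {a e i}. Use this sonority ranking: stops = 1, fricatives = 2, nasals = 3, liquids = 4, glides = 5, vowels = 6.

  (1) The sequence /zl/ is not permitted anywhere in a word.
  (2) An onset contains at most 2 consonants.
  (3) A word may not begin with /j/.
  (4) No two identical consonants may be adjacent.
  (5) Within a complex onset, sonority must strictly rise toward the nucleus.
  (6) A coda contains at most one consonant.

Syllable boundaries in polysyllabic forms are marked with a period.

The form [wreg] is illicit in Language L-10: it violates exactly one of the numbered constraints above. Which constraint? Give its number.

[wreg]: syllable 1 onset /wr/: /w/ (glide, 5) → /r/ (liquid, 4) does not rise.
This is a violation of constraint 5: "Within a complex onset, sonority must strictly rise toward the nucleus."
The remaining constraints (1, 2, 3, 4, 6) are satisfied.

5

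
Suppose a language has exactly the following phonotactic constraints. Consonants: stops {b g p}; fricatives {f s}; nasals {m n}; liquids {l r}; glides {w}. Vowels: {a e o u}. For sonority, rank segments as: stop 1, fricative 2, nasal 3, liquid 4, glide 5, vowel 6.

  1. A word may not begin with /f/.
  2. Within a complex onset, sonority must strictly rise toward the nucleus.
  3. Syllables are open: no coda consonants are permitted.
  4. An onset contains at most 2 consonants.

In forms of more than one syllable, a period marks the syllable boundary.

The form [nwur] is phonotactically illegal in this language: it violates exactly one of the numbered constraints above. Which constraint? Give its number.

3

[nwur]: syllable 1 coda /r/ has 1 consonant (> 0).
This is a violation of constraint 3: "Syllables are open: no coda consonants are permitted."
The remaining constraints (1, 2, 4) are satisfied.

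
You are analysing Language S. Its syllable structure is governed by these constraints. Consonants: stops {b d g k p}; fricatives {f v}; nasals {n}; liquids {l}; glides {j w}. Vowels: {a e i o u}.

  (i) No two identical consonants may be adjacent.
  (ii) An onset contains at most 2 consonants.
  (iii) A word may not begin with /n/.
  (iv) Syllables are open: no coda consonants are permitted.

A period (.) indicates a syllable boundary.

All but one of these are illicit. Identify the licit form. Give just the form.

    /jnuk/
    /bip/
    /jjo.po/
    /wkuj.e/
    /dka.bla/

/jnuk/ — violates constraint (iv): syllable 1 coda /k/ has 1 consonant (> 0) → illicit
/bip/ — violates constraint (iv): syllable 1 coda /p/ has 1 consonant (> 0) → illicit
/jjo.po/ — violates constraint (i): adjacent identical consonants /jj/ → illicit
/wkuj.e/ — violates constraint (iv): syllable 1 coda /j/ has 1 consonant (> 0) → illicit
/dka.bla/ — σ1 onset /dk/ (2C), coda /∅/ ok; σ2 onset /bl/ (2C), coda /∅/ ok → licit

/dka.bla/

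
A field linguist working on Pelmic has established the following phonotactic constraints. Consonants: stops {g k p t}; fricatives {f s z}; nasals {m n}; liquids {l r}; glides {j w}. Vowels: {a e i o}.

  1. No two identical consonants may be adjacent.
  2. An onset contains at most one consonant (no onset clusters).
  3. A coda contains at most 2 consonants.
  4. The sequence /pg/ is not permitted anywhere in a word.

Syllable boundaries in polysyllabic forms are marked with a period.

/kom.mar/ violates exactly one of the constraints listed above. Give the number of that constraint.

/kom.mar/: adjacent identical consonants /mm/.
This is a violation of constraint 1: "No two identical consonants may be adjacent."
The remaining constraints (2, 3, 4) are satisfied.

1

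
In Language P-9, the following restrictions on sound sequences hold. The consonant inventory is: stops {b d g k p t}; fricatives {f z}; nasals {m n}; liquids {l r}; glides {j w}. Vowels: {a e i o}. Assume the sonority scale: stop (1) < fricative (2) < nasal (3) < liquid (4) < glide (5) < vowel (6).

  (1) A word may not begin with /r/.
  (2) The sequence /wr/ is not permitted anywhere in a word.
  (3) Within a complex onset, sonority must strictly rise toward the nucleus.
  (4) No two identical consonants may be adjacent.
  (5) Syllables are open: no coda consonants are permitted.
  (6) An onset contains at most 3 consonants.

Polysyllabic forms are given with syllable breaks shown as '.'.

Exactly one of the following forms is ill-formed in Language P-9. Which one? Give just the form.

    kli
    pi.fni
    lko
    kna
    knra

kli — σ1 onset /kl/ (1→4 rises), coda /∅/ ok → well-formed
pi.fni — σ1 onset /p/, coda /∅/ ok; σ2 onset /fn/ (2→3 rises), coda /∅/ ok → well-formed
lko — violates constraint 3: syllable 1 onset /lk/: /l/ (liquid, 4) → /k/ (stop, 1) does not rise → ill-formed
kna — σ1 onset /kn/ (1→3 rises), coda /∅/ ok → well-formed
knra — σ1 onset /knr/ (1→3→4 rises), coda /∅/ ok → well-formed

lko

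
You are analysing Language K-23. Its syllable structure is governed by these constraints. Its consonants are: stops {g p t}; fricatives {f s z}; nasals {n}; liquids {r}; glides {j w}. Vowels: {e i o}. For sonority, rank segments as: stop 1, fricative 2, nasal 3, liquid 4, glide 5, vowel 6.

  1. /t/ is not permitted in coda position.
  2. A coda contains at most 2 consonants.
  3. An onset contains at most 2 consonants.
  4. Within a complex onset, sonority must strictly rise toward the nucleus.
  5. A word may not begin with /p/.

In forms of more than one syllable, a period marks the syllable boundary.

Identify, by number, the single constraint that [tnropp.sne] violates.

[tnropp.sne]: syllable 1 onset /tnr/ has 3 consonants (> 2).
This is a violation of constraint 3: "An onset contains at most 2 consonants."
The remaining constraints (1, 2, 4, 5) are satisfied.

3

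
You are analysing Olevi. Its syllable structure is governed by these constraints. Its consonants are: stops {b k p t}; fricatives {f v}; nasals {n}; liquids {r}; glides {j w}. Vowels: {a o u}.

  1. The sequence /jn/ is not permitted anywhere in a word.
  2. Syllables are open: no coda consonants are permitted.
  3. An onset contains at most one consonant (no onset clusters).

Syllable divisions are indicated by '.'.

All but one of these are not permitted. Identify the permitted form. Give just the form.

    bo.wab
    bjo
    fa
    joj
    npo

fa

bo.wab — violates constraint 2: syllable 2 coda /b/ has 1 consonant (> 0) → not permitted
bjo — violates constraint 3: syllable 1 onset /bj/ has 2 consonants (> 1) → not permitted
fa — σ1 onset /f/, coda /∅/ ok → permitted
joj — violates constraint 2: syllable 1 coda /j/ has 1 consonant (> 0) → not permitted
npo — violates constraint 3: syllable 1 onset /np/ has 2 consonants (> 1) → not permitted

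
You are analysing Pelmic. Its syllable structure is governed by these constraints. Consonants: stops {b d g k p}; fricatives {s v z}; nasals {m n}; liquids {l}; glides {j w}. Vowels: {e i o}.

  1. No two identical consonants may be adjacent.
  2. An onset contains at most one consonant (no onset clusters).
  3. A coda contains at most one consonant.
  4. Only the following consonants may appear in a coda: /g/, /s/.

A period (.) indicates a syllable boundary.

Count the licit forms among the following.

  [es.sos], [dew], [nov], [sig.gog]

[es.sos] — violates constraint 1: adjacent identical consonants /ss/ → illicit
[dew] — violates constraint 4: syllable 1 coda contains /w/, which is not a licensed coda consonant → illicit
[nov] — violates constraint 4: syllable 1 coda contains /v/, which is not a licensed coda consonant → illicit
[sig.gog] — violates constraint 1: adjacent identical consonants /gg/ → illicit
No form is licit → 0.

0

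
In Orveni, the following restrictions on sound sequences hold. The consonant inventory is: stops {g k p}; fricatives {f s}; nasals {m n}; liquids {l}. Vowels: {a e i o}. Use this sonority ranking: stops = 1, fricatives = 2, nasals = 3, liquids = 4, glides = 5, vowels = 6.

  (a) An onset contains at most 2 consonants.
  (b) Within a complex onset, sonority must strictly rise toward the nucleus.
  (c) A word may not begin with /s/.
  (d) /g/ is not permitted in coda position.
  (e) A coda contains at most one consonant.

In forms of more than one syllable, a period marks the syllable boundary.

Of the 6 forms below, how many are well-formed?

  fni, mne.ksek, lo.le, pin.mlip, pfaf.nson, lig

fni — σ1 onset /fn/ (2→3 rises), coda /∅/ ok → well-formed
mne.ksek — violates constraint (b): syllable 1 onset /mn/: /m/ (nasal, 3) → /n/ (nasal, 3) does not rise → ill-formed
lo.le — σ1 onset /l/, coda /∅/ ok; σ2 onset /l/, coda /∅/ ok → well-formed
pin.mlip — σ1 onset /p/, coda /n/ ok; σ2 onset /ml/ (3→4 rises), coda /p/ ok → well-formed
pfaf.nson — violates constraint (b): syllable 2 onset /ns/: /n/ (nasal, 3) → /s/ (fricative, 2) does not rise → ill-formed
lig — violates constraint (d): syllable 1 coda contains /g/ → ill-formed
Well-formed: fni, lo.le, pin.mlip → 3.

3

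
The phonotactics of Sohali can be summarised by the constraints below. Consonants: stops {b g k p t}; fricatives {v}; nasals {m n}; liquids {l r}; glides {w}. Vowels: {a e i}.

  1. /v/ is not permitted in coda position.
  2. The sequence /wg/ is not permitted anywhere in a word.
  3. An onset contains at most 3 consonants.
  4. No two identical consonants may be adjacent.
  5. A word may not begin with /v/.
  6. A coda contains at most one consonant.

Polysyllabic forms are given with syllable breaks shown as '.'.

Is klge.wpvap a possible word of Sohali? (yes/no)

yes

klge.wpvap — σ1 onset /klg/ (3C), coda /∅/ ok; σ2 onset /wpv/ (3C), coda /p/ ok → well-formed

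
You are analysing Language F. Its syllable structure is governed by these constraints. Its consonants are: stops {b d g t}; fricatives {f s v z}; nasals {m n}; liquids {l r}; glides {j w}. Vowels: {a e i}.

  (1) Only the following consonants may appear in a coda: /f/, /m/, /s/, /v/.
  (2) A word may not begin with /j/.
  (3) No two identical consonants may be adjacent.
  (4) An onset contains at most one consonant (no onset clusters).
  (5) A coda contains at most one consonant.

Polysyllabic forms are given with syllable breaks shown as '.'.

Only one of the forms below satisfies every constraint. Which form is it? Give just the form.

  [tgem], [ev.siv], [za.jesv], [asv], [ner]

[ev.siv]

[tgem] — violates constraint 4: syllable 1 onset /tg/ has 2 consonants (> 1) → not permitted
[ev.siv] — σ1 onset /∅/, coda /v/ ok; σ2 onset /s/, coda /v/ ok → permitted
[za.jesv] — violates constraint 5: syllable 2 coda /sv/ has 2 consonants (> 1) → not permitted
[asv] — violates constraint 5: syllable 1 coda /sv/ has 2 consonants (> 1) → not permitted
[ner] — violates constraint 1: syllable 1 coda contains /r/, which is not a licensed coda consonant → not permitted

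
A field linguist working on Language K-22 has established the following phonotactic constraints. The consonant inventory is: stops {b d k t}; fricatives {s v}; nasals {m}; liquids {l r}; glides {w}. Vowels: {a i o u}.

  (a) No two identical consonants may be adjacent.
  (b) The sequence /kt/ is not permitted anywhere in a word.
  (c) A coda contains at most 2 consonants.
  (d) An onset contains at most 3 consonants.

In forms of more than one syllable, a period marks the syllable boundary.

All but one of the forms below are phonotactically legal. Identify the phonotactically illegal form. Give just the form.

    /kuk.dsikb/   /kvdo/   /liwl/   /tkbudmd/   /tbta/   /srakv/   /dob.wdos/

/tkbudmd/

/kuk.dsikb/ — σ1 onset /k/, coda /k/ ok; σ2 onset /ds/ (2C), coda /kb/ (2C) ok → phonotactically legal
/kvdo/ — σ1 onset /kvd/ (3C), coda /∅/ ok → phonotactically legal
/liwl/ — σ1 onset /l/, coda /wl/ (2C) ok → phonotactically legal
/tkbudmd/ — violates constraint (c): syllable 1 coda /dmd/ has 3 consonants (> 2) → phonotactically illegal
/tbta/ — σ1 onset /tbt/ (3C), coda /∅/ ok → phonotactically legal
/srakv/ — σ1 onset /sr/ (2C), coda /kv/ (2C) ok → phonotactically legal
/dob.wdos/ — σ1 onset /d/, coda /b/ ok; σ2 onset /wd/ (2C), coda /s/ ok → phonotactically legal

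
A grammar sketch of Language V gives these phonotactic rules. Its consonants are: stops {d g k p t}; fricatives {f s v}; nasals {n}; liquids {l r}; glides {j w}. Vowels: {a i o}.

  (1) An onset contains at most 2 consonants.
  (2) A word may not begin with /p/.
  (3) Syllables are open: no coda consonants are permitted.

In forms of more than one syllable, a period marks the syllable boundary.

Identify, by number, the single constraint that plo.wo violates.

2

plo.wo: word begins with /p/.
This is a violation of constraint 2: "A word may not begin with /p/."
The remaining constraints (1, 3) are satisfied.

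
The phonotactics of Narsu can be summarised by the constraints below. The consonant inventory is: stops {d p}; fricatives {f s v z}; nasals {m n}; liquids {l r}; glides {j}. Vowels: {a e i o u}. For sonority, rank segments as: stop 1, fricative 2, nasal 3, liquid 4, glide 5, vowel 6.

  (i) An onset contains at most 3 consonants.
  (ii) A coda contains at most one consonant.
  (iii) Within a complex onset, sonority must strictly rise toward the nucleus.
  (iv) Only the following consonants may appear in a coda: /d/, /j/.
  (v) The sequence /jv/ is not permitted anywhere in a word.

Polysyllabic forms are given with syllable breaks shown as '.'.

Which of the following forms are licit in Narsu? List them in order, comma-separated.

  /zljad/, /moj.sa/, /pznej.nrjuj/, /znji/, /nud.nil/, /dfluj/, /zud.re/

/zljad/ — σ1 onset /zlj/ (2→4→5 rises), coda /d/ ok → licit
/moj.sa/ — σ1 onset /m/, coda /j/ ok; σ2 onset /s/, coda /∅/ ok → licit
/pznej.nrjuj/ — σ1 onset /pzn/ (1→2→3 rises), coda /j/ ok; σ2 onset /nrj/ (3→4→5 rises), coda /j/ ok → licit
/znji/ — σ1 onset /znj/ (2→3→5 rises), coda /∅/ ok → licit
/nud.nil/ — violates constraint (iv): syllable 2 coda contains /l/, which is not a licensed coda consonant → illicit
/dfluj/ — σ1 onset /dfl/ (1→2→4 rises), coda /j/ ok → licit
/zud.re/ — σ1 onset /z/, coda /d/ ok; σ2 onset /r/, coda /∅/ ok → licit

/zljad/, /moj.sa/, /pznej.nrjuj/, /znji/, /dfluj/, /zud.re/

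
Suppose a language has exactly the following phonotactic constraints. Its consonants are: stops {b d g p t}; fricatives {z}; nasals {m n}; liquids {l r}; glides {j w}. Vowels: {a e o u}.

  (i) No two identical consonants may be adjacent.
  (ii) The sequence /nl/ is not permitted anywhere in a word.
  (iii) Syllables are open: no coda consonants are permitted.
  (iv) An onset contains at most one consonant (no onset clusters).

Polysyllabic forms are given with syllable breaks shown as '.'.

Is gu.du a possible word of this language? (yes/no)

gu.du — σ1 onset /g/, coda /∅/ ok; σ2 onset /d/, coda /∅/ ok → phonotactically legal

yes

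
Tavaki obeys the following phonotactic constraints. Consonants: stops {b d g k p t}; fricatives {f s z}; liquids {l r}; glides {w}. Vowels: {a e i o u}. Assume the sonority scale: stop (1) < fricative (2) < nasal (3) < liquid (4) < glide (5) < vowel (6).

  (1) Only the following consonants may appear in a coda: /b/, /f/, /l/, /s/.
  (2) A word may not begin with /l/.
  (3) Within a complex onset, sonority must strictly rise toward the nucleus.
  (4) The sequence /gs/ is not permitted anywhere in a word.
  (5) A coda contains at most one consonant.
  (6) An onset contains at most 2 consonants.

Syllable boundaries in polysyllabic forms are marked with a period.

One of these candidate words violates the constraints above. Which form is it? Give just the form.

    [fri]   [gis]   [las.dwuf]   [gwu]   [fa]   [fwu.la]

[las.dwuf]

[fri] — σ1 onset /fr/ (2→4 rises), coda /∅/ ok → phonotactically legal
[gis] — σ1 onset /g/, coda /s/ ok → phonotactically legal
[las.dwuf] — violates constraint 2: word begins with /l/ → phonotactically illegal
[gwu] — σ1 onset /gw/ (1→5 rises), coda /∅/ ok → phonotactically legal
[fa] — σ1 onset /f/, coda /∅/ ok → phonotactically legal
[fwu.la] — σ1 onset /fw/ (2→5 rises), coda /∅/ ok; σ2 onset /l/, coda /∅/ ok → phonotactically legal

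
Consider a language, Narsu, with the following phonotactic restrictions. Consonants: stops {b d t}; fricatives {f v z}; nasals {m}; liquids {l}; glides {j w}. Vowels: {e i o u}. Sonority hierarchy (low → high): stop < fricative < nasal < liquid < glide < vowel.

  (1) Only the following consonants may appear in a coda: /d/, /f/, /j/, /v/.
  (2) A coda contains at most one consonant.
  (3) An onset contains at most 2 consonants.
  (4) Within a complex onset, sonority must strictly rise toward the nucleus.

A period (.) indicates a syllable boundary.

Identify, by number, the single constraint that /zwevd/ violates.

2

/zwevd/: syllable 1 coda /vd/ has 2 consonants (> 1).
This is a violation of constraint 2: "A coda contains at most one consonant."
The remaining constraints (1, 3, 4) are satisfied.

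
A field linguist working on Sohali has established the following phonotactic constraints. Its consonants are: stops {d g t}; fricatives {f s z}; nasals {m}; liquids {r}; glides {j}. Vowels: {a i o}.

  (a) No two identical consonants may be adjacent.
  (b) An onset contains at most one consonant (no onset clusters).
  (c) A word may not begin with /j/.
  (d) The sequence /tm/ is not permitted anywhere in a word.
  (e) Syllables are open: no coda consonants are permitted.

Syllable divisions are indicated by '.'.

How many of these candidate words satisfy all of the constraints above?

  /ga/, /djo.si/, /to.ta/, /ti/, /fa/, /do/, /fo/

6

/ga/ — σ1 onset /g/, coda /∅/ ok → permitted
/djo.si/ — violates constraint (b): syllable 1 onset /dj/ has 2 consonants (> 1) → not permitted
/to.ta/ — σ1 onset /t/, coda /∅/ ok; σ2 onset /t/, coda /∅/ ok → permitted
/ti/ — σ1 onset /t/, coda /∅/ ok → permitted
/fa/ — σ1 onset /f/, coda /∅/ ok → permitted
/do/ — σ1 onset /d/, coda /∅/ ok → permitted
/fo/ — σ1 onset /f/, coda /∅/ ok → permitted
Permitted: /ga/, /to.ta/, /ti/, /fa/, /do/, /fo/ → 6.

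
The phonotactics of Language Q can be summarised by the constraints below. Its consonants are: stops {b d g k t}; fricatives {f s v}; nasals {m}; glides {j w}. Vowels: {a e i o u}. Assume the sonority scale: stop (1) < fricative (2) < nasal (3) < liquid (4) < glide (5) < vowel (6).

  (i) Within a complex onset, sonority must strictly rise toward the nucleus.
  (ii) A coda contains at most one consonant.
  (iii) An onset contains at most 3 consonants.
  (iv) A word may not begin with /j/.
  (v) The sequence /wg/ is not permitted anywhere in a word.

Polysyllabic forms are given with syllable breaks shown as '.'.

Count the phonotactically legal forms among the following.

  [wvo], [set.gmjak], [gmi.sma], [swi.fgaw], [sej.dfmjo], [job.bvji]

[wvo] — violates constraint (i): syllable 1 onset /wv/: /w/ (glide, 5) → /v/ (fricative, 2) does not rise → phonotactically illegal
[set.gmjak] — σ1 onset /s/, coda /t/ ok; σ2 onset /gmj/ (1→3→5 rises), coda /k/ ok → phonotactically legal
[gmi.sma] — σ1 onset /gm/ (1→3 rises), coda /∅/ ok; σ2 onset /sm/ (2→3 rises), coda /∅/ ok → phonotactically legal
[swi.fgaw] — violates constraint (i): syllable 2 onset /fg/: /f/ (fricative, 2) → /g/ (stop, 1) does not rise → phonotactically illegal
[sej.dfmjo] — violates constraint (iii): syllable 2 onset /dfmj/ has 4 consonants (> 3) → phonotactically illegal
[job.bvji] — violates constraint (iv): word begins with /j/ → phonotactically illegal
Phonotactically legal: [set.gmjak], [gmi.sma] → 2.

2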